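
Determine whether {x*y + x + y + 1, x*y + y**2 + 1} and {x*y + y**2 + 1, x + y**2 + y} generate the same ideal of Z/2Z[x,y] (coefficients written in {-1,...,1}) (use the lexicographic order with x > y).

Yes, the ideals are equal.

Two ideals are equal iff their reduced Gröbner bases coincide (the reduced basis is unique for a fixed ordering).
Buchberger on the first generating set:
f_1 = x*y + x + y + 1, LT = x*y.
f_2 = x*y + y**2 + 1, LT = x*y.

S(f_1,f_2): lcm = x*y. S = x + y**2 + y.
  leading term x: no divisor's leading term divides it; move x to the remainder.
  leading term y**2: no divisor's leading term divides it; move y**2 to the remainder.
  leading term y: no divisor's leading term divides it; move y to the remainder.
  remainder x + y**2 + y ≠ 0; add g_3 = x + y**2 + y to the basis.

S(f_1,g_3): lcm = x*y. S = x + y**3 + y**2 + y + 1.
  leading term x: subtract (1)·g_3 from x + y**3 + y**2 + y + 1 → y**3 + 1
  leading term y**3: no divisor's leading term divides it; move y**3 to the remainder.
  leading term 1: no divisor's leading term divides it; move 1 to the remainder.
  remainder y**3 + 1 ≠ 0; add g_4 = y**3 + 1 to the basis.

The other S-polynomials (S(f_2,g_3), S(f_1,g_4), S(f_2,g_4), S(g_3,g_4)) all reduce to 0 modulo the current basis, so we have a Gröbner basis.
Inter-reduce: drop elements whose leading term is divisible by another's, tail-reduce, and make monic.
Reduced Gröbner basis: {x + y**2 + y, y**3 + 1}.

Buchberger on the second generating set:
h_1 = x*y + y**2 + 1, LT = x*y.
h_2 = x + y**2 + y, LT = x.

S(h_1,h_2): lcm = x*y. S = y**3 + 1.
  leading term y**3: no divisor's leading term divides it; move y**3 to the remainder.
  leading term 1: no divisor's leading term divides it; move 1 to the remainder.
  remainder y**3 + 1 ≠ 0; add k_3 = y**3 + 1 to the basis.

The other S-polynomials (S(h_1,k_3), S(h_2,k_3)) all reduce to 0 modulo the current basis, so we have a Gröbner basis.
Inter-reduce: drop elements whose leading term is divisible by another's, tail-reduce, and make monic.
Reduced Gröbner basis: {x + y**2 + y, y**3 + 1}.

Same reduced basis, so the two generating sets span the same ideal.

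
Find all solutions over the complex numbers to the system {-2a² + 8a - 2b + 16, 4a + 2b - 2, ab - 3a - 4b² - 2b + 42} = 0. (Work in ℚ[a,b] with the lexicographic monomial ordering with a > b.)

Compute a lex Gröbner basis by Buchberger's algorithm.
f_1 = -2a² + 8a - 2b + 16, LT = a².
f_2 = 4a + 2b - 2, LT = a.
f_3 = ab - 3a - 4b² - 2b + 42, LT = ab.

S(f_1,f_2): lcm = a². S = -½ab - 7/2a + b - 8.
  reduce S modulo (f_1, f_2, f_3):
  remainder ¼b² + 5/2b - 39/4 ≠ 0; add h_4 = ¼b² + 5/2b - 39/4 to the basis.

S(f_1,f_3): lcm = a²b. S = 3a² + 4ab² - 2ab - 42a + b² - 8b.
  reduce S modulo (f_1, f_2, f_3, h_4):
  remainder -315b + 945 ≠ 0; add h_5 = -315b + 945 to the basis.

The other S-polynomials (S(f_2,f_3), S(f_1,h_4), S(f_2,h_4), S(f_3,h_4), S(f_1,h_5), S(f_2,h_5), S(f_3,h_5), S(h_4,h_5)) all reduce to 0 modulo the current basis, so we have a Gröbner basis.
Inter-reduce: drop elements whose leading term is divisible by another's, tail-reduce, and make monic.
Reduced Gröbner basis: {a + 1, b - 3}.

Since the basis is lex-ordered, b - 3 is univariate in b. Its roots are {3}. Back-substituting each root into the other basis elements fixes the other coordinates.
  b = 3: the earlier basis element becomes a + 1 = 0, giving a = -1 — point (-1, 3).

{(-1, 3)}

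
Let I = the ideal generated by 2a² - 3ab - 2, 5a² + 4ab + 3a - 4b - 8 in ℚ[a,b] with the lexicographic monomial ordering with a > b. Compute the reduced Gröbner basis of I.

G = {a - 46/15b² - 112/15b - 1, b³ + 62/23b² + 39/46b}

f_1 = 2a² - 3ab - 2, LT = a².
f_2 = 5a² + 4ab + 3a - 4b - 8, LT = a².

S(f_1,f_2): lcm = a². S = -23/10ab - ⅗a + ⅘b + ⅗.
  reduce S modulo (f_1, f_2):
  remainder -23/10ab - ⅗a + ⅘b + ⅗ ≠ 0; add g_3 = -23/10ab - ⅗a + ⅘b + ⅗ to the basis.

S(f_1,g_3): lcm = a²b. S = -6/23a² - 3/2ab² + 8/23ab + 6/23a - b.
  reduce S modulo (f_1, f_2, g_3):
  remainder 90/529a - 12/23b² - 672/529b - 90/529 ≠ 0; add g_4 = 90/529a - 12/23b² - 672/529b - 90/529 to the basis.

S(g_3,g_4): lcm = ab. S = 6/23a + 46/15b³ + 112/15b² + 15/23b - 6/23.
  reduce S modulo (f_1, f_2, g_3, g_4):
  remainder 46/15b³ + 124/15b² + 13/5b ≠ 0; add g_5 = 46/15b³ + 124/15b² + 13/5b to the basis.

The other S-polynomials (S(f_2,g_3), S(f_1,g_4), S(f_2,g_4), S(f_1,g_5), S(f_2,g_5), S(g_3,g_5), S(g_4,g_5)) all reduce to 0 modulo the current basis, so we have a Gröbner basis.
Inter-reduce: drop elements whose leading term is divisible by another's, tail-reduce, and make monic.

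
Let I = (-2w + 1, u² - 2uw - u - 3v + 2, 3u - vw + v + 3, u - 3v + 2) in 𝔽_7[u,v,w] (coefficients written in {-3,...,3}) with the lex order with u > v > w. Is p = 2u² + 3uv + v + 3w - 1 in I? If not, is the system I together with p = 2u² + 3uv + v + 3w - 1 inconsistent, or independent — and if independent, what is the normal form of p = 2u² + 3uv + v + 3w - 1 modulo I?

Adjoining 2u² + 3uv + v + 3w - 1 makes the ideal the whole ring: the system is inconsistent.

First compute the reduced Gröbner basis of I by Buchberger's algorithm.
f_1 = -2w + 1, LT = w.
f_2 = u² - 2uw - u - 3v + 2, LT = u².
f_3 = 3u - vw + v + 3, LT = u.
f_4 = u - 3v + 2, LT = u.

S(f_2,f_3): lcm = u². S = -2uvw + 2uv - 2uw - 2u - 3v + 2.
  reduce S modulo (f_1, f_2, f_3, f_4):
  remainder v² - 2 ≠ 0; add h_5 = v² - 2 to the basis.

S(f_2,f_4): lcm = u². S = 3uv - 2uw - 3u - 3v + 2.
  reduce S modulo (f_1, f_2, f_3, f_4, h_5):
  remainder -3v - 2 ≠ 0; add h_6 = -3v - 2 to the basis.

The other S-polynomials (S(f_1,f_2), S(f_1,f_3), S(f_1,f_4), S(f_3,f_4), S(f_1,h_5), S(f_2,h_5), S(f_3,h_5), S(f_4,h_5), S(f_1,h_6), S(f_2,h_6), S(f_3,h_6), S(f_4,h_6), S(h_5,h_6)) all reduce to 0 modulo the current basis, so we have a Gröbner basis.
Inter-reduce: drop elements whose leading term is divisible by another's, tail-reduce, and make monic.
Reduced Gröbner basis: {u - 3, v + 3, w + 3}.
Label its elements g_1 = u - 3, g_2 = v + 3, g_3 = w + 3.

Reduce p = 2u² + 3uv + v + 3w - 1 modulo G:
  leading term u²: subtract (2u)·g_1 from 2u² + 3uv + v + 3w - 1 → 3uv - u + v + 3w - 1
  leading term uv: subtract (3v)·g_1 from 3uv - u + v + 3w - 1 → -u + 3v + 3w - 1
  leading term u: subtract (-1)·g_1 from -u + 3v + 3w - 1 → 3v + 3w + 3
  leading term v: subtract (3)·g_2 from 3v + 3w + 3 → 3w + 1
  leading term w: subtract (3)·g_3 from 3w + 1 → -1
  leading term 1: no divisor's leading term divides it; move -1 to the remainder.
  normal form = -1.
The normal form is nonzero, so p ∉ I. Since p minus its normal form lies in I, I + (p) = I + (r) where r = -1; decide whether this ideal is the whole ring.
Here r = -1 is a nonzero constant, hence a unit: 1 ∈ I + (p), the Gröbner basis of I + (p) is {1}, and the enlarged system has no common solution — adjoining p is inconsistent.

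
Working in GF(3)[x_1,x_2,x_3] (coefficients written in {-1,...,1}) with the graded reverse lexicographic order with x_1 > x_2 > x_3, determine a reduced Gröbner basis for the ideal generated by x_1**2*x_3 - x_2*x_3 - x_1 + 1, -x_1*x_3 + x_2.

f_1 = x_1**2*x_3 - x_2*x_3 - x_1 + 1, LT = x_1**2*x_3.
f_2 = -x_1*x_3 + x_2, LT = x_1*x_3.

S(f_1,f_2): lcm = x_1**2*x_3. S = x_1*x_2 - x_2*x_3 - x_1 + 1.
  leading term x_1*x_2: no divisor's leading term divides it; move x_1*x_2 to the remainder.
  leading term x_2*x_3: no divisor's leading term divides it; move -x_2*x_3 to the remainder.
  leading term x_1: no divisor's leading term divides it; move -x_1 to the remainder.
  leading term 1: no divisor's leading term divides it; move 1 to the remainder.
  remainder x_1*x_2 - x_2*x_3 - x_1 + 1 ≠ 0; add g_3 = x_1*x_2 - x_2*x_3 - x_1 + 1 to the basis.

S(f_2,g_3): lcm = x_1*x_2*x_3. S = x_2*x_3**2 - x_2**2 + x_1*x_3 - x_3.
  leading term x_2*x_3**2: no divisor's leading term divides it; move x_2*x_3**2 to the remainder.
  leading term x_2**2: no divisor's leading term divides it; move -x_2**2 to the remainder.
  leading term x_1*x_3: subtract (-1)·f_2 from x_1*x_3 - x_3 → x_2 - x_3
  leading term x_2: no divisor's leading term divides it; move x_2 to the remainder.
  leading term x_3: no divisor's leading term divides it; move -x_3 to the remainder.
  remainder x_2*x_3**2 - x_2**2 + x_2 - x_3 ≠ 0; add g_4 = x_2*x_3**2 - x_2**2 + x_2 - x_3 to the basis.

The other S-polynomials (S(f_1,g_3), S(f_1,g_4), S(f_2,g_4), S(g_3,g_4)) all reduce to 0 modulo the current basis, so we have a Gröbner basis.
Inter-reduce: drop elements whose leading term is divisible by another's, tail-reduce, and make monic.

G = {x_2*x_3**2 - x_2**2 + x_2 - x_3, x_1*x_2 - x_2*x_3 - x_1 + 1, x_1*x_3 - x_2}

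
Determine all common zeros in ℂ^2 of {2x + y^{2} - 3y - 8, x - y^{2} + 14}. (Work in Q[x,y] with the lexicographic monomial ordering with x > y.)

Compute a lex Gröbner basis by Buchberger's algorithm.
f_1 = 2x + y^{2} - 3y - 8, LT = x.
f_2 = x - y^{2} + 14, LT = x.

S(f_1,f_2): lcm = x. S = \tfrac{3}{2}y^{2} - \tfrac{3}{2}y - 18.
  leading term y^{2}: no divisor's leading term divides it; move \tfrac{3}{2}y^{2} to the remainder.
  leading term y: no divisor's leading term divides it; move -\tfrac{3}{2}y to the remainder.
  leading term 1: no divisor's leading term divides it; move -18 to the remainder.
  remainder \tfrac{3}{2}y^{2} - \tfrac{3}{2}y - 18 ≠ 0; add h_3 = \tfrac{3}{2}y^{2} - \tfrac{3}{2}y - 18 to the basis.

The other S-polynomials (S(f_1,h_3), S(f_2,h_3)) all reduce to 0 modulo the current basis, so we have a Gröbner basis.
Inter-reduce: drop elements whose leading term is divisible by another's, tail-reduce, and make monic.
Reduced Gröbner basis: {x - y + 2, y^{2} - y - 12}.

Since the basis is lex-ordered, y^{2} - y - 12 is univariate in y. Its roots are {-3, 4}. Back-substituting each root into the other basis elements fixes the other coordinates.
  y = -3: the earlier basis element becomes x + 5 = 0, giving x = -5 — point (-5, -3).
  y = 4: the earlier basis element becomes x - 2 = 0, giving x = 2 — point (2, 4).

{(-5, -3), (2, 4)}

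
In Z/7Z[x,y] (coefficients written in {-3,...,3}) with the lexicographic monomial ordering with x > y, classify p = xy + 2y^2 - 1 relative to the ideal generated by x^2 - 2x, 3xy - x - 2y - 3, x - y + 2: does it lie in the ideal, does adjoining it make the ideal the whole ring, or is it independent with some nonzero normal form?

xy + 2y^2 - 1 lies in I (it reduces to 0).

First compute the reduced Gröbner basis of I by Buchberger's algorithm.
f_1 = x^2 - 2x, LT = x^2.
f_2 = 3xy - x - 2y - 3, LT = xy.
f_3 = x - y + 2, LT = x.

S(f_1,f_2): lcm = x^2y. S = -2x^2 + xy + x.
  leading term x^2: subtract (-2)·f_1 from -2x^2 + xy + x → xy - 3x
  leading term xy: subtract (-2)·f_2 from xy - 3x → 2x + 3y + 1
  leading term x: subtract (2)·f_3 from 2x + 3y + 1 → -2y - 3
  leading term y: no divisor's leading term divides it; move -2y to the remainder.
  leading term 1: no divisor's leading term divides it; move -3 to the remainder.
  remainder -2y - 3 ≠ 0; add h_4 = -2y - 3 to the basis.

The other S-polynomials (S(f_1,f_3), S(f_2,f_3), S(f_1,h_4), S(f_2,h_4), S(f_3,h_4)) all reduce to 0 modulo the current basis, so we have a Gröbner basis.
Inter-reduce: drop elements whose leading term is divisible by another's, tail-reduce, and make monic.
Reduced Gröbner basis: {x, y - 2}.
Label its elements g_1 = x, g_2 = y - 2.

Reduce p = xy + 2y^2 - 1 modulo G:
  leading term xy: subtract (y)·g_1 from xy + 2y^2 - 1 → 2y^2 - 1
  leading term y^2: subtract (2y)·g_2 from 2y^2 - 1 → -3y - 1
  leading term y: subtract (-3)·g_2 from -3y - 1 → 0
  normal form = 0.
Since the normal form is 0, p ∈ I.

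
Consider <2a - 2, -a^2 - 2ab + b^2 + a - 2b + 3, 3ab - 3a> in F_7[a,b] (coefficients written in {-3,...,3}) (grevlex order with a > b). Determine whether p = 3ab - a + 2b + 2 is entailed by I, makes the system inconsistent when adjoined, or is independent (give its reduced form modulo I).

Adjoining 3ab - a + 2b + 2 makes the ideal the whole ring: the system is inconsistent.

First compute the reduced Gröbner basis of I by Buchberger's algorithm.
f_1 = 2a - 2, LT = a.
f_2 = -a^2 - 2ab + b^2 + a - 2b + 3, LT = a^2.
f_3 = 3ab - 3a, LT = ab.

S(f_1,f_2): lcm = a^2. S = -2ab + b^2 - 2b + 3.
  leading term ab: subtract (-b)·f_1 from -2ab + b^2 - 2b + 3 → b^2 + 3b + 3
  leading term b^2: no divisor's leading term divides it; move b^2 to the remainder.
  leading term b: no divisor's leading term divides it; move 3b to the remainder.
  leading term 1: no divisor's leading term divides it; move 3 to the remainder.
  remainder b^2 + 3b + 3 ≠ 0; add h_4 = b^2 + 3b + 3 to the basis.

S(f_1,f_3): lcm = ab. S = a - b.
  leading term a: subtract (-3)·f_1 from a - b → -b + 1
  leading term b: no divisor's leading term divides it; move -b to the remainder.
  leading term 1: no divisor's leading term divides it; move 1 to the remainder.
  remainder -b + 1 ≠ 0; add h_5 = -b + 1 to the basis.

S(f_2,f_3): lcm = a^2b. S = 2ab^2 - b^3 + a^2 - ab + 2b^2 - 3b.
  leading term ab^2: subtract (b^2)·f_1 from 2ab^2 - b^3 + a^2 - ab + 2b^2 - 3b → -b^3 + a^2 - ab - 3b^2 - 3b
  leading term b^3: subtract (-b)·h_4 from -b^3 + a^2 - ab - 3b^2 - 3b → a^2 - ab
  leading term a^2: subtract (-3a)·f_1 from a^2 - ab → -ab + a
  leading term ab: subtract (3b)·f_1 from -ab + a → a - b
  leading term a: subtract (-3)·f_1 from a - b → -b + 1
  leading term b: subtract (1)·h_5 from -b + 1 → 0
  remainder 0.

S(f_1,h_4): leading monomials are coprime, so the S-polynomial reduces to 0 (Buchberger's first criterion).
S(f_2,h_4): leading monomials are coprime, so the S-polynomial reduces to 0 (Buchberger's first criterion).
S(f_3,h_4): lcm = ab^2. S = 3ab - 3a.
  leading term ab: subtract (-2b)·f_1 from 3ab - 3a → -3a + 3b
  leading term a: subtract (2)·f_1 from -3a + 3b → 3b - 3
  leading term b: subtract (-3)·h_5 from 3b - 3 → 0
  remainder 0.

S(f_1,h_5): leading monomials are coprime, so the S-polynomial reduces to 0 (Buchberger's first criterion).
S(f_2,h_5): leading monomials are coprime, so the S-polynomial reduces to 0 (Buchberger's first criterion).
S(f_3,h_5): lcm = ab. S = 0.
  remainder 0.

S(h_4,h_5): lcm = b^2. S = -3b + 3.
  leading term b: subtract (3)·h_5 from -3b + 3 → 0
  remainder 0.

Every S-polynomial of the final basis reduces to 0, so we have a Gröbner basis.
Inter-reduce: drop elements whose leading term is divisible by another's, tail-reduce, and make monic.
Reduced Gröbner basis: {a - 1, b - 1}.
Label its elements g_1 = a - 1, g_2 = b - 1.

Reduce p = 3ab - a + 2b + 2 modulo G:
  leading term ab: subtract (3b)·g_1 from 3ab - a + 2b + 2 → -a - 2b + 2
  leading term a: subtract (-1)·g_1 from -a - 2b + 2 → -2b + 1
  leading term b: subtract (-2)·g_2 from -2b + 1 → -1
  leading term 1: no divisor's leading term divides it; move -1 to the remainder.
  normal form = -1.
The normal form is nonzero, so p ∉ I. Since p minus its normal form lies in I, I + (p) = I + (r) where r = -1; decide whether this ideal is the whole ring.
Here r = -1 is a nonzero constant, hence a unit: 1 ∈ I + (p), the Gröbner basis of I + (p) is {1}, and the enlarged system has no common solution — adjoining p is inconsistent.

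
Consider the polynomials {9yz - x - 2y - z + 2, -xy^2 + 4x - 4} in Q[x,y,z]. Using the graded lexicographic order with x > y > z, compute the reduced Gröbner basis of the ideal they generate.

G = {x^3 + 2x^2z - 323xz^2 - 4x^2 + 140xz + 324z^2 - 12x - 144z + 16, x^2y + 1/9x^2 - 16/9xy - 323/9xz + 70/9x + 36z - 8, xy^2 - 4x + 4, yz - 1/9x - 2/9y - 1/9z + 2/9}

f_1 = 9yz - x - 2y - z + 2, LT = yz.
f_2 = -xy^2 + 4x - 4, LT = xy^2.

S(f_1,f_2): lcm = xy^2z. S = -1/9x^2y - 2/9xy^2 - 1/9xyz + 2/9xy + 4xz - 4z.
  reduce S modulo (f_1, f_2):
  remainder -1/9x^2y - 1/81x^2 + 16/81xy + 323/81xz - 70/81x - 4z + 8/9 ≠ 0; add g_3 = -1/9x^2y - 1/81x^2 + 16/81xy + 323/81xz - 70/81x - 4z + 8/9 to the basis.

S(f_1,g_3): lcm = x^2yz. S = -1/9x^3 - 2/9x^2y - 2/9x^2z + 16/9xyz + 323/9xz^2 + 2/9x^2 - 70/9xz - 36z^2 + 8z.
  reduce S modulo (f_1, f_2, g_3):
  remainder -1/9x^3 - 2/9x^2z + 323/9xz^2 + 4/9x^2 - 140/9xz - 36z^2 + 4/3x + 16z - 16/9 ≠ 0; add g_4 = -1/9x^3 - 2/9x^2z + 323/9xz^2 + 4/9x^2 - 140/9xz - 36z^2 + 4/3x + 16z - 16/9 to the basis.

The other S-polynomials (S(f_2,g_3), S(f_1,g_4), S(f_2,g_4), S(g_3,g_4)) all reduce to 0 modulo the current basis, so we have a Gröbner basis.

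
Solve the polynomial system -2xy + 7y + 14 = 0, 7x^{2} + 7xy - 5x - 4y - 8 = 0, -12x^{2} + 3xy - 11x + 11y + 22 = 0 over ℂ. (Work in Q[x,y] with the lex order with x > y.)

{(0, -2)}

Compute a lex Gröbner basis by Buchberger's algorithm.
f_1 = -2xy + 7y + 14, LT = xy.
f_2 = 7x^{2} + 7xy - 5x - 4y - 8, LT = x^{2}.
f_3 = -12x^{2} + 3xy - 11x + 11y + 22, LT = x^{2}.

S(f_1,f_2): lcm = x^{2}y. S = -xy^{2} - \tfrac{39}{14}xy - 7x + \tfrac{4}{7}y^{2} + \tfrac{8}{7}y.
  leading term xy^{2}: subtract (\tfrac{1}{2}y)·f_1 from -xy^{2} - \tfrac{39}{14}xy - 7x + \tfrac{4}{7}y^{2} + \tfrac{8}{7}y → -\tfrac{39}{14}xy - 7x - \tfrac{41}{14}y^{2} - \tfrac{41}{7}y
  leading term xy: subtract (\tfrac{39}{28})·f_1 from -\tfrac{39}{14}xy - 7x - \tfrac{41}{14}y^{2} - \tfrac{41}{7}y → -7x - \tfrac{41}{14}y^{2} - \tfrac{437}{28}y - \tfrac{39}{2}
  leading term x: no divisor's leading term divides it; move -7x to the remainder.
  leading term y^{2}: no divisor's leading term divides it; move -\tfrac{41}{14}y^{2} to the remainder.
  leading term y: no divisor's leading term divides it; move -\tfrac{437}{28}y to the remainder.
  leading term 1: no divisor's leading term divides it; move -\tfrac{39}{2} to the remainder.
  remainder -7x - \tfrac{41}{14}y^{2} - \tfrac{437}{28}y - \tfrac{39}{2} ≠ 0; add h_4 = -7x - \tfrac{41}{14}y^{2} - \tfrac{437}{28}y - \tfrac{39}{2} to the basis.

S(f_1,f_3): lcm = x^{2}y. S = \tfrac{1}{4}xy^{2} - \tfrac{53}{12}xy - 7x + \tfrac{11}{12}y^{2} + \tfrac{11}{6}y.
  leading term xy^{2}: subtract (-\tfrac{1}{8}y)·f_1 from \tfrac{1}{4}xy^{2} - \tfrac{53}{12}xy - 7x + \tfrac{11}{12}y^{2} + \tfrac{11}{6}y → -\tfrac{53}{12}xy - 7x + \tfrac{43}{24}y^{2} + \tfrac{43}{12}y
  leading term xy: subtract (\tfrac{53}{24})·f_1 from -\tfrac{53}{12}xy - 7x + \tfrac{43}{24}y^{2} + \tfrac{43}{12}y → -7x + \tfrac{43}{24}y^{2} - \tfrac{95}{8}y - \tfrac{371}{12}
  leading term x: subtract (1)·h_4 from -7x + \tfrac{43}{24}y^{2} - \tfrac{95}{8}y - \tfrac{371}{12} → \tfrac{793}{168}y^{2} + \tfrac{209}{56}y - \tfrac{137}{12}
  leading term y^{2}: no divisor's leading term divides it; move \tfrac{793}{168}y^{2} to the remainder.
  leading term y: no divisor's leading term divides it; move \tfrac{209}{56}y to the remainder.
  leading term 1: no divisor's leading term divides it; move -\tfrac{137}{12} to the remainder.
  remainder \tfrac{793}{168}y^{2} + \tfrac{209}{56}y - \tfrac{137}{12} ≠ 0; add h_5 = \tfrac{793}{168}y^{2} + \tfrac{209}{56}y - \tfrac{137}{12} to the basis.

S(f_2,f_3): lcm = x^{2}. S = \tfrac{5}{4}xy - \tfrac{137}{84}x + \tfrac{29}{84}y + \tfrac{29}{42}.
  leading term xy: subtract (-\tfrac{5}{8})·f_1 from \tfrac{5}{4}xy - \tfrac{137}{84}x + \tfrac{29}{84}y + \tfrac{29}{42} → -\tfrac{137}{84}x + \tfrac{793}{168}y + \tfrac{793}{84}
  leading term x: subtract (\tfrac{137}{588})·h_4 from -\tfrac{137}{84}x + \tfrac{793}{168}y + \tfrac{793}{84} → \tfrac{5617}{8232}y^{2} + \tfrac{45861}{5488}y + \tfrac{16445}{1176}
  leading term y^{2}: subtract (\tfrac{5617}{38857})·h_5 from \tfrac{5617}{8232}y^{2} + \tfrac{45861}{5488}y + \tfrac{16445}{1176} → \tfrac{694283}{88816}y + \tfrac{694283}{44408}
  leading term y: no divisor's leading term divides it; move \tfrac{694283}{88816}y to the remainder.
  leading term 1: no divisor's leading term divides it; move \tfrac{694283}{44408} to the remainder.
  remainder \tfrac{694283}{88816}y + \tfrac{694283}{44408} ≠ 0; add h_6 = \tfrac{694283}{88816}y + \tfrac{694283}{44408} to the basis.

The other S-polynomials (S(f_1,h_4), S(f_2,h_4), S(f_3,h_4), S(f_1,h_5), S(f_2,h_5), S(f_3,h_5), S(h_4,h_5), S(f_1,h_6), S(f_2,h_6), S(f_3,h_6), S(h_4,h_6), S(h_5,h_6)) all reduce to 0 modulo the current basis, so we have a Gröbner basis.
Inter-reduce: drop elements whose leading term is divisible by another's, tail-reduce, and make monic.
Reduced Gröbner basis: {x, y + 2}.

Elimination: the polynomial y + 2 lies in the elimination ideal for y, so y ∈ {-2}. For each such y, the remaining basis elements (now univariate) give the rest of the solution.
  y = -2: the earlier basis element becomes x = 0, giving x = 0 — point (0, -2).
This is the nonlinear analogue of row-reducing a linear system.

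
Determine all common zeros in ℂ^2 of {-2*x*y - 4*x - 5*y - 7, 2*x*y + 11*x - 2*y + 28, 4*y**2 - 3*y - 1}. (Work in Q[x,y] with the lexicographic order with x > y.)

{(-2, 1)}

Compute a lex Gröbner basis by Buchberger's algorithm.
f_1 = -2*x*y - 4*x - 5*y - 7, LT = x*y.
f_2 = 2*x*y + 11*x - 2*y + 28, LT = x*y.
f_3 = 4*y**2 - 3*y - 1, LT = y**2.

S(f_1,f_2): lcm = x*y. S = -7/2*x + 7/2*y - 21/2.
  reduce S modulo (f_1, f_2, f_3):
  remainder -7/2*x + 7/2*y - 21/2 ≠ 0; add h_4 = -7/2*x + 7/2*y - 21/2 to the basis.

S(f_1,f_3): lcm = x*y**2. S = 11/4*x*y + 1/4*x + 5/2*y**2 + 7/2*y.
  reduce S modulo (f_1, f_2, f_3, h_4):
  remainder -27/4*y + 27/4 ≠ 0; add h_5 = -27/4*y + 27/4 to the basis.

The other S-polynomials (S(f_2,f_3), S(f_1,h_4), S(f_2,h_4), S(f_3,h_4), S(f_1,h_5), S(f_2,h_5), S(f_3,h_5), S(h_4,h_5)) all reduce to 0 modulo the current basis, so we have a Gröbner basis.
Inter-reduce: drop elements whose leading term is divisible by another's, tail-reduce, and make monic.
Reduced Gröbner basis: {x + 2, y - 1}.

From the last basis element, y - 1 = 0, so y takes values in {1}. Each choice, substituted upward through the basis, yields the corresponding point(s) of the solution set.
  y = 1: the earlier basis element becomes x + 2 = 0, giving x = -2 — point (-2, 1).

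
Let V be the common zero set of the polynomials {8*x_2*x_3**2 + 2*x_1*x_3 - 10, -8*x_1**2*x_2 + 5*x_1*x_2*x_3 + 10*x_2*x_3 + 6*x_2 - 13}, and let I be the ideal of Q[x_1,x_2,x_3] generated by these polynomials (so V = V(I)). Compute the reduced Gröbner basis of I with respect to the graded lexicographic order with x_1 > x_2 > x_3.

This is the nonlinear analogue of row-reducing a linear system.

f_1 = 8*x_2*x_3**2 + 2*x_1*x_3 - 10, LT = x_2*x_3**2.
f_2 = -8*x_1**2*x_2 + 5*x_1*x_2*x_3 + 10*x_2*x_3 + 6*x_2 - 13, LT = x_1**2*x_2.

S(f_1,f_2): lcm = x_1**2*x_2*x_3**2. S = 5/8*x_1*x_2*x_3**3 + 1/4*x_1**3*x_3 + 5/4*x_2*x_3**3 + 3/4*x_2*x_3**2 - 5/4*x_1**2 - 13/8*x_3**2.
  leading term x_1*x_2*x_3**3: subtract (5/64*x_1*x_3)·f_1 from 5/8*x_1*x_2*x_3**3 + 1/4*x_1**3*x_3 + 5/4*x_2*x_3**3 + 3/4*x_2*x_3**2 - 5/4*x_1**2 - 13/8*x_3**2 → 1/4*x_1**3*x_3 - 5/32*x_1**2*x_3**2 + 5/4*x_2*x_3**3 + 3/4*x_2*x_3**2 - 5/4*x_1**2 + 25/32*x_1*x_3 - 13/8*x_3**2
  leading term x_1**3*x_3: no divisor's leading term divides it; move 1/4*x_1**3*x_3 to the remainder.
  leading term x_1**2*x_3**2: no divisor's leading term divides it; move -5/32*x_1**2*x_3**2 to the remainder.
  leading term x_2*x_3**3: subtract (5/32*x_3)·f_1 from 5/4*x_2*x_3**3 + 3/4*x_2*x_3**2 - 5/4*x_1**2 + 25/32*x_1*x_3 - 13/8*x_3**2 → -5/16*x_1*x_3**2 + 3/4*x_2*x_3**2 - 5/4*x_1**2 + 25/32*x_1*x_3 - 13/8*x_3**2 + 25/16*x_3
  leading term x_1*x_3**2: no divisor's leading term divides it; move -5/16*x_1*x_3**2 to the remainder.
  leading term x_2*x_3**2: subtract (3/32)·f_1 from 3/4*x_2*x_3**2 - 5/4*x_1**2 + 25/32*x_1*x_3 - 13/8*x_3**2 + 25/16*x_3 → -5/4*x_1**2 + 19/32*x_1*x_3 - 13/8*x_3**2 + 25/16*x_3 + 15/16
  leading term x_1**2: no divisor's leading term divides it; move -5/4*x_1**2 to the remainder.
  leading term x_1*x_3: no divisor's leading term divides it; move 19/32*x_1*x_3 to the remainder.
  leading term x_3**2: no divisor's leading term divides it; move -13/8*x_3**2 to the remainder.
  leading term x_3: no divisor's leading term divides it; move 25/16*x_3 to the remainder.
  leading term 1: no divisor's leading term divides it; move 15/16 to the remainder.
  remainder 1/4*x_1**3*x_3 - 5/32*x_1**2*x_3**2 - 5/16*x_1*x_3**2 - 5/4*x_1**2 + 19/32*x_1*x_3 - 13/8*x_3**2 + 25/16*x_3 + 15/16 ≠ 0; add g_3 = 1/4*x_1**3*x_3 - 5/32*x_1**2*x_3**2 - 5/16*x_1*x_3**2 - 5/4*x_1**2 + 19/32*x_1*x_3 - 13/8*x_3**2 + 25/16*x_3 + 15/16 to the basis.

The other S-polynomials (S(f_1,g_3), S(f_2,g_3)) all reduce to 0 modulo the current basis, so we have a Gröbner basis.

G = {x_1**3*x_3 - 5/8*x_1**2*x_3**2 - 5/4*x_1*x_3**2 - 5*x_1**2 + 19/8*x_1*x_3 - 13/2*x_3**2 + 25/4*x_3 + 15/4, x_1**2*x_2 - 5/8*x_1*x_2*x_3 - 5/4*x_2*x_3 - 3/4*x_2 + 13/8, x_2*x_3**2 + 1/4*x_1*x_3 - 5/4}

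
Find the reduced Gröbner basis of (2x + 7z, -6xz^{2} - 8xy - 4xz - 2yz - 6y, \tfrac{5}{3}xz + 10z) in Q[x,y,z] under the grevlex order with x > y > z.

G = {z^{2} - \tfrac{12}{7}z, x + \tfrac{7}{2}z, y + \tfrac{20}{9}z}

This is the nonlinear analogue of row-reducing a linear system.

f_1 = 2x + 7z, LT = x.
f_2 = -6xz^{2} - 8xy - 4xz - 2yz - 6y, LT = xz^{2}.
f_3 = \tfrac{5}{3}xz + 10z, LT = xz.

S(f_1,f_2): lcm = xz^{2}. S = \tfrac{7}{2}z^{3} - \tfrac{4}{3}xy - \tfrac{2}{3}xz - \tfrac{1}{3}yz - y.
  leading term z^{3}: no divisor's leading term divides it; move \tfrac{7}{2}z^{3} to the remainder.
  leading term xy: subtract (-\tfrac{2}{3}y)·f_1 from -\tfrac{4}{3}xy - \tfrac{2}{3}xz - \tfrac{1}{3}yz - y → -\tfrac{2}{3}xz + \tfrac{13}{3}yz - y
  leading term xz: subtract (-\tfrac{1}{3}z)·f_1 from -\tfrac{2}{3}xz + \tfrac{13}{3}yz - y → \tfrac{13}{3}yz + \tfrac{7}{3}z^{2} - y
  leading term yz: no divisor's leading term divides it; move \tfrac{13}{3}yz to the remainder.
  leading term z^{2}: no divisor's leading term divides it; move \tfrac{7}{3}z^{2} to the remainder.
  leading term y: no divisor's leading term divides it; move -y to the remainder.
  remainder \tfrac{7}{2}z^{3} + \tfrac{13}{3}yz + \tfrac{7}{3}z^{2} - y ≠ 0; add g_4 = \tfrac{7}{2}z^{3} + \tfrac{13}{3}yz + \tfrac{7}{3}z^{2} - y to the basis.

S(f_1,f_3): lcm = xz. S = \tfrac{7}{2}z^{2} - 6z.
  leading term z^{2}: no divisor's leading term divides it; move \tfrac{7}{2}z^{2} to the remainder.
  leading term z: no divisor's leading term divides it; move -6z to the remainder.
  remainder \tfrac{7}{2}z^{2} - 6z ≠ 0; add g_5 = \tfrac{7}{2}z^{2} - 6z to the basis.

S(f_2,f_3): lcm = xz^{2}. S = \tfrac{4}{3}xy + \tfrac{2}{3}xz + \tfrac{1}{3}yz - 6z^{2} + y.
  leading term xy: subtract (\tfrac{2}{3}y)·f_1 from \tfrac{4}{3}xy + \tfrac{2}{3}xz + \tfrac{1}{3}yz - 6z^{2} + y → \tfrac{2}{3}xz - \tfrac{13}{3}yz - 6z^{2} + y
  leading term xz: subtract (\tfrac{1}{3}z)·f_1 from \tfrac{2}{3}xz - \tfrac{13}{3}yz - 6z^{2} + y → -\tfrac{13}{3}yz - \tfrac{25}{3}z^{2} + y
  leading term yz: no divisor's leading term divides it; move -\tfrac{13}{3}yz to the remainder.
  leading term z^{2}: subtract (-\tfrac{50}{21})·g_5 from -\tfrac{25}{3}z^{2} + y → y - \tfrac{100}{7}z
  leading term y: no divisor's leading term divides it; move y to the remainder.
  leading term z: no divisor's leading term divides it; move -\tfrac{100}{7}z to the remainder.
  remainder -\tfrac{13}{3}yz + y - \tfrac{100}{7}z ≠ 0; add g_6 = -\tfrac{13}{3}yz + y - \tfrac{100}{7}z to the basis.

S(f_3,g_4): lcm = xz^{3}. S = -\tfrac{26}{21}xyz - \tfrac{2}{3}xz^{2} + 6z^{3} + \tfrac{2}{7}xy.
  leading term xyz: subtract (-\tfrac{13}{21}yz)·f_1 from -\tfrac{26}{21}xyz - \tfrac{2}{3}xz^{2} + 6z^{3} + \tfrac{2}{7}xy → -\tfrac{2}{3}xz^{2} + \tfrac{13}{3}yz^{2} + 6z^{3} + \tfrac{2}{7}xy
  leading term xz^{2}: subtract (-\tfrac{1}{3}z^{2})·f_1 from -\tfrac{2}{3}xz^{2} + \tfrac{13}{3}yz^{2} + 6z^{3} + \tfrac{2}{7}xy → \tfrac{13}{3}yz^{2} + \tfrac{25}{3}z^{3} + \tfrac{2}{7}xy
  leading term yz^{2}: subtract (\tfrac{26}{21}y)·g_5 from \tfrac{13}{3}yz^{2} + \tfrac{25}{3}z^{3} + \tfrac{2}{7}xy → \tfrac{25}{3}z^{3} + \tfrac{2}{7}xy + \tfrac{52}{7}yz
  leading term z^{3}: subtract (\tfrac{50}{21})·g_4 from \tfrac{25}{3}z^{3} + \tfrac{2}{7}xy + \tfrac{52}{7}yz → \tfrac{2}{7}xy - \tfrac{26}{9}yz - \tfrac{50}{9}z^{2} + \tfrac{50}{21}y
  leading term xy: subtract (\tfrac{1}{7}y)·f_1 from \tfrac{2}{7}xy - \tfrac{26}{9}yz - \tfrac{50}{9}z^{2} + \tfrac{50}{21}y → -\tfrac{35}{9}yz - \tfrac{50}{9}z^{2} + \tfrac{50}{21}y
  leading term yz: subtract (\tfrac{35}{39})·g_6 from -\tfrac{35}{9}yz - \tfrac{50}{9}z^{2} + \tfrac{50}{21}y → -\tfrac{50}{9}z^{2} + \tfrac{135}{91}y + \tfrac{500}{39}z
  leading term z^{2}: subtract (-\tfrac{100}{63})·g_5 from -\tfrac{50}{9}z^{2} + \tfrac{135}{91}y + \tfrac{500}{39}z → \tfrac{135}{91}y + \tfrac{300}{91}z
  leading term y: no divisor's leading term divides it; move \tfrac{135}{91}y to the remainder.
  leading term z: no divisor's leading term divides it; move \tfrac{300}{91}z to the remainder.
  remainder \tfrac{135}{91}y + \tfrac{300}{91}z ≠ 0; add g_7 = \tfrac{135}{91}y + \tfrac{300}{91}z to the basis.

The other S-polynomials (S(f_1,g_4), S(f_2,g_4), S(f_1,g_5), S(f_2,g_5), S(f_3,g_5), S(g_4,g_5), S(f_1,g_6), S(f_2,g_6), S(f_3,g_6), S(g_4,g_6), S(g_5,g_6), S(f_1,g_7), S(f_2,g_7), S(f_3,g_7), S(g_4,g_7), S(g_5,g_7), S(g_6,g_7)) all reduce to 0 modulo the current basis, so we have a Gröbner basis.
Inter-reduce: drop elements whose leading term is divisible by another's, tail-reduce, and make monic.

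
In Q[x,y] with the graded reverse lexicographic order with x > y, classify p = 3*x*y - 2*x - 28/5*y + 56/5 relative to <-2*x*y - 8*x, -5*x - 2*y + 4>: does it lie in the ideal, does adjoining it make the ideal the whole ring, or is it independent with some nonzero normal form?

3*x*y - 2*x - 28/5*y + 56/5 lies in I (it reduces to 0).

First compute the reduced Gröbner basis of I by Buchberger's algorithm.
f_1 = -2*x*y - 8*x, LT = x*y.
f_2 = -5*x - 2*y + 4, LT = x.

S(f_1,f_2): lcm = x*y. S = -2/5*y**2 + 4*x + 4/5*y.
  reduce S modulo (f_1, f_2):
  remainder -2/5*y**2 - 4/5*y + 16/5 ≠ 0; add h_3 = -2/5*y**2 - 4/5*y + 16/5 to the basis.

The other S-polynomials (S(f_1,h_3), S(f_2,h_3)) all reduce to 0 modulo the current basis, so we have a Gröbner basis.
Inter-reduce: drop elements whose leading term is divisible by another's, tail-reduce, and make monic.
Reduced Gröbner basis: {y**2 + 2*y - 8, x + 2/5*y - 4/5}.
Label its elements g_1 = y**2 + 2*y - 8, g_2 = x + 2/5*y - 4/5.

Reduce p = 3*x*y - 2*x - 28/5*y + 56/5 modulo G:
  leading term x*y: subtract (3*y)·g_2 from 3*x*y - 2*x - 28/5*y + 56/5 → -6/5*y**2 - 2*x - 16/5*y + 56/5
  leading term y**2: subtract (-6/5)·g_1 from -6/5*y**2 - 2*x - 16/5*y + 56/5 → -2*x - 4/5*y + 8/5
  leading term x: subtract (-2)·g_2 from -2*x - 4/5*y + 8/5 → 0
  normal form = 0.
Since the normal form is 0, p ∈ I.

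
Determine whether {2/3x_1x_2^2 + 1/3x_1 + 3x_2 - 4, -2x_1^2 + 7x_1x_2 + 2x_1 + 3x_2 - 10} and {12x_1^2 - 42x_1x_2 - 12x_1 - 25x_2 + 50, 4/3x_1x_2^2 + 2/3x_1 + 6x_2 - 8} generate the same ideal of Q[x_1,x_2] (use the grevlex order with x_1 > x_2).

No, the ideals differ.

Since reduced Gröbner bases are canonical representatives of ideals under a given ordering, it suffices to compute and compare them.
Buchberger on the first generating set:
f_1 = 2/3x_1x_2^2 + 1/3x_1 + 3x_2 - 4, LT = x_1x_2^2.
f_2 = -2x_1^2 + 7x_1x_2 + 2x_1 + 3x_2 - 10, LT = x_1^2.

S(f_1,f_2): lcm = x_1^2x_2^2. S = 7/2x_1x_2^3 + x_1x_2^2 + 3/2x_2^3 + 1/2x_1^2 + 9/2x_1x_2 - 5x_2^2 - 6x_1.
  leading term x_1x_2^3: subtract (21/4x_2)·f_1 from 7/2x_1x_2^3 + x_1x_2^2 + 3/2x_2^3 + 1/2x_1^2 + 9/2x_1x_2 - 5x_2^2 - 6x_1 → x_1x_2^2 + 3/2x_2^3 + 1/2x_1^2 + 11/4x_1x_2 - 83/4x_2^2 - 6x_1 + 21x_2
  leading term x_1x_2^2: subtract (3/2)·f_1 from x_1x_2^2 + 3/2x_2^3 + 1/2x_1^2 + 11/4x_1x_2 - 83/4x_2^2 - 6x_1 + 21x_2 → 3/2x_2^3 + 1/2x_1^2 + 11/4x_1x_2 - 83/4x_2^2 - 13/2x_1 + 33/2x_2 + 6
  leading term x_2^3: no divisor's leading term divides it; move 3/2x_2^3 to the remainder.
  leading term x_1^2: subtract (-1/4)·f_2 from 1/2x_1^2 + 11/4x_1x_2 - 83/4x_2^2 - 13/2x_1 + 33/2x_2 + 6 → 9/2x_1x_2 - 83/4x_2^2 - 6x_1 + 69/4x_2 + 7/2
  leading term x_1x_2: no divisor's leading term divides it; move 9/2x_1x_2 to the remainder.
  leading term x_2^2: no divisor's leading term divides it; move -83/4x_2^2 to the remainder.
  leading term x_1: no divisor's leading term divides it; move -6x_1 to the remainder.
  leading term x_2: no divisor's leading term divides it; move 69/4x_2 to the remainder.
  leading term 1: no divisor's leading term divides it; move 7/2 to the remainder.
  remainder 3/2x_2^3 + 9/2x_1x_2 - 83/4x_2^2 - 6x_1 + 69/4x_2 + 7/2 ≠ 0; add g_3 = 3/2x_2^3 + 9/2x_1x_2 - 83/4x_2^2 - 6x_1 + 69/4x_2 + 7/2 to the basis.

S(f_1,g_3): lcm = x_1x_2^3. S = -3x_1^2x_2 + 83/6x_1x_2^2 + 4x_1^2 - 11x_1x_2 + 9/2x_2^2 - 7/3x_1 - 6x_2.
  leading term x_1^2x_2: subtract (3/2x_2)·f_2 from -3x_1^2x_2 + 83/6x_1x_2^2 + 4x_1^2 - 11x_1x_2 + 9/2x_2^2 - 7/3x_1 - 6x_2 → 10/3x_1x_2^2 + 4x_1^2 - 14x_1x_2 - 7/3x_1 + 9x_2
  leading term x_1x_2^2: subtract (5)·f_1 from 10/3x_1x_2^2 + 4x_1^2 - 14x_1x_2 - 7/3x_1 + 9x_2 → 4x_1^2 - 14x_1x_2 - 4x_1 - 6x_2 + 20
  leading term x_1^2: subtract (-2)·f_2 from 4x_1^2 - 14x_1x_2 - 4x_1 - 6x_2 + 20 → 0
  remainder 0.

S(f_2,g_3): leading monomials are coprime, so the S-polynomial reduces to 0 (Buchberger's first criterion).
Every S-polynomial of the final basis reduces to 0, so we have a Gröbner basis.
Inter-reduce: drop elements whose leading term is divisible by another's, tail-reduce, and make monic.
Reduced Gröbner basis: {x_1x_2^2 + 1/2x_1 + 9/2x_2 - 6, x_2^3 + 3x_1x_2 - 83/6x_2^2 - 4x_1 + 23/2x_2 + 7/3, x_1^2 - 7/2x_1x_2 - x_1 - 3/2x_2 + 5}.

Buchberger on the second generating set:
h_1 = 12x_1^2 - 42x_1x_2 - 12x_1 - 25x_2 + 50, LT = x_1^2.
h_2 = 4/3x_1x_2^2 + 2/3x_1 + 6x_2 - 8, LT = x_1x_2^2.

S(h_1,h_2): lcm = x_1^2x_2^2. S = -7/2x_1x_2^3 - x_1x_2^2 - 25/12x_2^3 - 1/2x_1^2 - 9/2x_1x_2 + 25/6x_2^2 + 6x_1.
  leading term x_1x_2^3: subtract (-21/8x_2)·h_2 from -7/2x_1x_2^3 - x_1x_2^2 - 25/12x_2^3 - 1/2x_1^2 - 9/2x_1x_2 + 25/6x_2^2 + 6x_1 → -x_1x_2^2 - 25/12x_2^3 - 1/2x_1^2 - 11/4x_1x_2 + 239/12x_2^2 + 6x_1 - 21x_2
  leading term x_1x_2^2: subtract (-3/4)·h_2 from -x_1x_2^2 - 25/12x_2^3 - 1/2x_1^2 - 11/4x_1x_2 + 239/12x_2^2 + 6x_1 - 21x_2 → -25/12x_2^3 - 1/2x_1^2 - 11/4x_1x_2 + 239/12x_2^2 + 13/2x_1 - 33/2x_2 - 6
  leading term x_2^3: no divisor's leading term divides it; move -25/12x_2^3 to the remainder.
  leading term x_1^2: subtract (-1/24)·h_1 from -1/2x_1^2 - 11/4x_1x_2 + 239/12x_2^2 + 13/2x_1 - 33/2x_2 - 6 → -9/2x_1x_2 + 239/12x_2^2 + 6x_1 - 421/24x_2 - 47/12
  leading term x_1x_2: no divisor's leading term divides it; move -9/2x_1x_2 to the remainder.
  leading term x_2^2: no divisor's leading term divides it; move 239/12x_2^2 to the remainder.
  leading term x_1: no divisor's leading term divides it; move 6x_1 to the remainder.
  leading term x_2: no divisor's leading term divides it; move -421/24x_2 to the remainder.
  leading term 1: no divisor's leading term divides it; move -47/12 to the remainder.
  remainder -25/12x_2^3 - 9/2x_1x_2 + 239/12x_2^2 + 6x_1 - 421/24x_2 - 47/12 ≠ 0; add k_3 = -25/12x_2^3 - 9/2x_1x_2 + 239/12x_2^2 + 6x_1 - 421/24x_2 - 47/12 to the basis.

S(h_1,k_3): leading monomials are coprime, so the S-polynomial reduces to 0 (Buchberger's first criterion).
S(h_2,k_3): lcm = x_1x_2^3. S = -54/25x_1^2x_2 + 239/25x_1x_2^2 + 72/25x_1^2 - 198/25x_1x_2 + 9/2x_2^2 - 47/25x_1 - 6x_2.
  leading term x_1^2x_2: subtract (-9/50x_2)·h_1 from -54/25x_1^2x_2 + 239/25x_1x_2^2 + 72/25x_1^2 - 198/25x_1x_2 + 9/2x_2^2 - 47/25x_1 - 6x_2 → 2x_1x_2^2 + 72/25x_1^2 - 252/25x_1x_2 - 47/25x_1 + 3x_2
  leading term x_1x_2^2: subtract (3/2)·h_2 from 2x_1x_2^2 + 72/25x_1^2 - 252/25x_1x_2 - 47/25x_1 + 3x_2 → 72/25x_1^2 - 252/25x_1x_2 - 72/25x_1 - 6x_2 + 12
  leading term x_1^2: subtract (6/25)·h_1 from 72/25x_1^2 - 252/25x_1x_2 - 72/25x_1 - 6x_2 + 12 → 0
  remainder 0.

Every S-polynomial of the final basis reduces to 0, so we have a Gröbner basis.
Inter-reduce: drop elements whose leading term is divisible by another's, tail-reduce, and make monic.
Reduced Gröbner basis: {x_1x_2^2 + 1/2x_1 + 9/2x_2 - 6, x_2^3 + 54/25x_1x_2 - 239/25x_2^2 - 72/25x_1 + 421/50x_2 + 47/25, x_1^2 - 7/2x_1x_2 - x_1 - 25/12x_2 + 25/6}.

Since the reduced bases disagree, the two ideals are not the same.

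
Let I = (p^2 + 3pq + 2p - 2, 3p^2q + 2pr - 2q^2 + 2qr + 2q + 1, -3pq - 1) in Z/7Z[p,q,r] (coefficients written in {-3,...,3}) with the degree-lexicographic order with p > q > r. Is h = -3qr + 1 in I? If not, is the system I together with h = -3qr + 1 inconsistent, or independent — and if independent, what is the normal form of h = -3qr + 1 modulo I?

-3qr + 1 is independent of I; its normal form modulo I is -2q + 1.

First compute the reduced Gröbner basis of I by Buchberger's algorithm.
f_1 = p^2 + 3pq + 2p - 2, LT = p^2.
f_2 = 3p^2q + 2pr - 2q^2 + 2qr + 2q + 1, LT = p^2q.
f_3 = -3pq - 1, LT = pq.

S(f_1,f_2): lcm = p^2q. S = 3pq^2 + 2pq - 3pr + 3q^2 - 3qr + 2q + 2.
  leading term pq^2: subtract (-q)·f_3 from 3pq^2 + 2pq - 3pr + 3q^2 - 3qr + 2q + 2 → 2pq - 3pr + 3q^2 - 3qr + q + 2
  leading term pq: subtract (-3)·f_3 from 2pq - 3pr + 3q^2 - 3qr + q + 2 → -3pr + 3q^2 - 3qr + q - 1
  leading term pr: no divisor's leading term divides it; move -3pr to the remainder.
  leading term q^2: no divisor's leading term divides it; move 3q^2 to the remainder.
  leading term qr: no divisor's leading term divides it; move -3qr to the remainder.
  leading term q: no divisor's leading term divides it; move q to the remainder.
  leading term 1: no divisor's leading term divides it; move -1 to the remainder.
  remainder -3pr + 3q^2 - 3qr + q - 1 ≠ 0; add k_4 = -3pr + 3q^2 - 3qr + q - 1 to the basis.

S(f_1,f_3): lcm = p^2q. S = 3pq^2 + 2pq + 2p - 2q.
  leading term pq^2: subtract (-q)·f_3 from 3pq^2 + 2pq + 2p - 2q → 2pq + 2p - 3q
  leading term pq: subtract (-3)·f_3 from 2pq + 2p - 3q → 2p - 3q - 3
  leading term p: no divisor's leading term divides it; move 2p to the remainder.
  leading term q: no divisor's leading term divides it; move -3q to the remainder.
  leading term 1: no divisor's leading term divides it; move -3 to the remainder.
  remainder 2p - 3q - 3 ≠ 0; add k_5 = 2p - 3q - 3 to the basis.

S(f_1,k_4): lcm = p^2r. S = pq^2 + 2pqr - 2pq + 2pr + 2p - 2r.
  leading term pq^2: subtract (2q)·f_3 from pq^2 + 2pqr - 2pq + 2pr + 2p - 2r → 2pqr - 2pq + 2pr + 2p + 2q - 2r
  leading term pqr: subtract (-3r)·f_3 from 2pqr - 2pq + 2pr + 2p + 2q - 2r → -2pq + 2pr + 2p + 2q + 2r
  leading term pq: subtract (3)·f_3 from -2pq + 2pr + 2p + 2q + 2r → 2pr + 2p + 2q + 2r + 3
  leading term pr: subtract (-3)·k_4 from 2pr + 2p + 2q + 2r + 3 → 2q^2 - 2qr + 2p - 2q + 2r
  leading term q^2: no divisor's leading term divides it; move 2q^2 to the remainder.
  leading term qr: no divisor's leading term divides it; move -2qr to the remainder.
  leading term p: subtract (1)·k_5 from 2p - 2q + 2r → q + 2r + 3
  leading term q: no divisor's leading term divides it; move q to the remainder.
  leading term r: no divisor's leading term divides it; move 2r to the remainder.
  leading term 1: no divisor's leading term divides it; move 3 to the remainder.
  remainder 2q^2 - 2qr + q + 2r + 3 ≠ 0; add k_6 = 2q^2 - 2qr + q + 2r + 3 to the basis.

S(f_2,k_4): lcm = p^2qr. S = pq^3 - pq^2r - 2pq^2 + 3pr^2 - 3q^2r + 3qr^2 + 2pq + 3qr - 2r.
  leading term pq^3: subtract (2q^2)·f_3 from pq^3 - pq^2r - 2pq^2 + 3pr^2 - 3q^2r + 3qr^2 + 2pq + 3qr - 2r → -pq^2r - 2pq^2 + 3pr^2 - 3q^2r + 3qr^2 + 2pq + 2q^2 + 3qr - 2r
  leading term pq^2r: subtract (-2qr)·f_3 from -pq^2r - 2pq^2 + 3pr^2 - 3q^2r + 3qr^2 + 2pq + 2q^2 + 3qr - 2r → -2pq^2 + 3pr^2 - 3q^2r + 3qr^2 + 2pq + 2q^2 + qr - 2r
  leading term pq^2: subtract (3q)·f_3 from -2pq^2 + 3pr^2 - 3q^2r + 3qr^2 + 2pq + 2q^2 + qr - 2r → 3pr^2 - 3q^2r + 3qr^2 + 2pq + 2q^2 + qr + 3q - 2r
  leading term pr^2: subtract (-r)·k_4 from 3pr^2 - 3q^2r + 3qr^2 + 2pq + 2q^2 + qr + 3q - 2r → 2pq + 2q^2 + 2qr + 3q - 3r
  leading term pq: subtract (-3)·f_3 from 2pq + 2q^2 + 2qr + 3q - 3r → 2q^2 + 2qr + 3q - 3r - 3
  leading term q^2: subtract (1)·k_6 from 2q^2 + 2qr + 3q - 3r - 3 → -3qr + 2q + 2r + 1
  leading term qr: no divisor's leading term divides it; move -3qr to the remainder.
  leading term q: no divisor's leading term divides it; move 2q to the remainder.
  leading term r: no divisor's leading term divides it; move 2r to the remainder.
  leading term 1: no divisor's leading term divides it; move 1 to the remainder.
  remainder -3qr + 2q + 2r + 1 ≠ 0; add k_7 = -3qr + 2q + 2r + 1 to the basis.

S(f_3,k_4): lcm = pqr. S = q^3 - q^2r - 2q^2 + 2q - 2r.
  leading term q^3: subtract (-3q)·k_6 from q^3 - q^2r - 2q^2 + 2q - 2r → q^2 - qr - 3q - 2r
  leading term q^2: subtract (-3)·k_6 from q^2 - qr - 3q - 2r → -3r + 2
  leading term r: no divisor's leading term divides it; move -3r to the remainder.
  leading term 1: no divisor's leading term divides it; move 2 to the remainder.
  remainder -3r + 2 ≠ 0; add k_8 = -3r + 2 to the basis.

The other S-polynomials (S(f_2,f_3), S(f_1,k_5), S(f_2,k_5), S(f_3,k_5), S(k_4,k_5), S(f_1,k_6), S(f_2,k_6), S(f_3,k_6), S(k_4,k_6), S(k_5,k_6), S(f_1,k_7), S(f_2,k_7), S(f_3,k_7), S(k_4,k_7), S(k_5,k_7), S(k_6,k_7), S(f_1,k_8), S(f_2,k_8), S(f_3,k_8), S(k_4,k_8), S(k_5,k_8), S(k_6,k_8), S(k_7,k_8)) all reduce to 0 modulo the current basis, so we have a Gröbner basis.
Inter-reduce: drop elements whose leading term is divisible by another's, tail-reduce, and make monic.
Reduced Gröbner basis: {q^2 + q + 1, p + 2q + 2, r - 3}.
Label its elements g_1 = q^2 + q + 1, g_2 = p + 2q + 2, g_3 = r - 3.

Reduce h = -3qr + 1 modulo G:
  leading term qr: subtract (-3q)·g_3 from -3qr + 1 → -2q + 1
  leading term q: no divisor's leading term divides it; move -2q to the remainder.
  leading term 1: no divisor's leading term divides it; move 1 to the remainder.
  normal form = -2q + 1.
The normal form is nonzero, so h ∉ I. Since h minus its normal form lies in I, I + (h) = I + (n) where n = -2q + 1; decide whether this ideal is the whole ring.
Run Buchberger on G together with n (pairs among the g_i already reduce to 0 since G is a Gröbner basis):
g_1 = q^2 + q + 1, LT = q^2.
g_2 = p + 2q + 2, LT = p.
g_3 = r - 3, LT = r.
n = -2q + 1, LT = q.

The S-polynomials (S(g_1,g_2), S(g_1,g_3), S(g_1,n), S(g_2,g_3), S(g_2,n), S(g_3,n)) all reduce to 0 modulo the current basis, so we have a Gröbner basis.
Inter-reduce: drop elements whose leading term is divisible by another's, tail-reduce, and make monic.
Reduced Gröbner basis: {p + 3, q + 3, r - 3}.
The reduced Gröbner basis of I + (h) is {p + 3, q + 3, r - 3} ≠ {1}, a proper ideal, so the enlarged system stays consistent: h is independent of I, with normal form -2q + 1.

Ideal membership is decidable via reduction modulo a Gröbner basis.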